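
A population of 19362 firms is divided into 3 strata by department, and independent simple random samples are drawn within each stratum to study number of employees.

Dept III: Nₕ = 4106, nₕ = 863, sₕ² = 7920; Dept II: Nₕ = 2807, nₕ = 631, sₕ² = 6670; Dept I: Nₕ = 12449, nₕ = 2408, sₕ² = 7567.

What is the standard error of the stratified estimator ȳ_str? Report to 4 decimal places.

1.2434

Var(ȳ_str) = Σₕ Wₕ²(1 − fₕ)sₕ²/nₕ with Wₕ = Nₕ/N, N = 19362.
Dept III: Wₕ = 0.21206487; term = 0.21206487²·(1 − 0.21018022)·7920/863 = 0.32597166.
Dept II: Wₕ = 0.14497469; term = 0.14497469²·(1 − 0.22479515)·6670/631 = 0.17222546.
Dept I: Wₕ = 0.64296044; term = 0.64296044²·(1 − 0.19342919)·7567/2408 = 1.0477997.
Sum = 1.5459968.
SE = √(1.5459968) = 1.2434.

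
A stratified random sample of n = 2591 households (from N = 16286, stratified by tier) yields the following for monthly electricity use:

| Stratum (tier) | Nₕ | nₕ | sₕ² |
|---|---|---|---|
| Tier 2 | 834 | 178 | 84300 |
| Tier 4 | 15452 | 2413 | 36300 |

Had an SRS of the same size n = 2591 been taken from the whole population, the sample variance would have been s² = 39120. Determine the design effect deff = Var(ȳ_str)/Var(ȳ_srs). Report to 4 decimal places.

Var(ȳ_str) = Σ Wₕ²(1−fₕ)sₕ²/nₕ with Wₕ = Nₕ/16286:
  Tier 2: (834/16286)²·(1−178/834)·84300/178 = 0.97689661
  Tier 4: (15452/16286)²·(1−2413/15452)·36300/2413 = 11.427453
  → Var(ȳ_str) = 12.40435.
Var(ȳ_srs) = (1 − 2591/16286)·39120/2591 = 12.696354.
deff = 12.40435 / 12.696354 = 0.9770.

0.9770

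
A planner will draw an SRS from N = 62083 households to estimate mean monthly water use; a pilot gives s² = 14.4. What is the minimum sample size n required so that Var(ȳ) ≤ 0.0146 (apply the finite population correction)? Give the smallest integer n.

971

Without fpc, n₀ = s²/D = 14.4/0.0146 = 986.3014.
With fpc, (1 − n/N)·s²/n ≤ D requires n ≥ n₀/(1 + n₀/N) = 986.3014/(1 + 986.3014/62083) = 970.8772.
Rounding up, n = 971.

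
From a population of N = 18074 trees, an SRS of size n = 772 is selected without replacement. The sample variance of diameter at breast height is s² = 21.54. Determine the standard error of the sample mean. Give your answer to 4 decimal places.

Under SRS without replacement, Var(ȳ) = (1 − f)·s²/n with f = n/N = 772/18074 = 0.04271329.
Var(ȳ) = (1 − 0.04271329)·21.54/772 = 0.95728671·0.027901554 = 0.026709787.
SE(ȳ) = √(0.026709787) = 0.1634.

0.1634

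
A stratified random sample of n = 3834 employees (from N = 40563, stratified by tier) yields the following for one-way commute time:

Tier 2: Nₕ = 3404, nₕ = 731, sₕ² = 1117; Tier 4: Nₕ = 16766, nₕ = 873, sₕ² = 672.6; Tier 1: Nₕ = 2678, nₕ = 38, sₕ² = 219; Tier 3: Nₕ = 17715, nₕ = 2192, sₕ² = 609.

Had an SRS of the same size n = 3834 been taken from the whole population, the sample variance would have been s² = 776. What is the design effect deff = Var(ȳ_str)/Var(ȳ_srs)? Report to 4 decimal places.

1.1154

Var(ȳ_str) = Σ Wₕ²(1−fₕ)sₕ²/nₕ with Wₕ = Nₕ/40563:
  Tier 2: (3404/40563)²·(1−731/3404)·1117/731 = 0.0084501452
  Tier 4: (16766/40563)²·(1−873/16766)·672.6/873 = 0.1247722
  Tier 1: (2678/40563)²·(1−38/2678)·219/38 = 0.024763663
  Tier 3: (17715/40563)²·(1−2192/17715)·609/2192 = 0.046433714
  → Var(ȳ_str) = 0.20441972.
Var(ȳ_srs) = (1 − 3834/40563)·776/3834 = 0.18326885.
deff = 0.20441972 / 0.18326885 = 1.1154.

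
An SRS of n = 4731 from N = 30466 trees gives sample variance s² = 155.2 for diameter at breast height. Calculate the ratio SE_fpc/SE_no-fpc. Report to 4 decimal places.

f = n/N = 4731/30466 = 0.15528786.
SE_no-fpc = √(s²/n) = 0.18112124; SE_fpc = √((1−f)s²/n) = 0.16646531.
Ratio = √(1−f) = 0.91908223.

0.9191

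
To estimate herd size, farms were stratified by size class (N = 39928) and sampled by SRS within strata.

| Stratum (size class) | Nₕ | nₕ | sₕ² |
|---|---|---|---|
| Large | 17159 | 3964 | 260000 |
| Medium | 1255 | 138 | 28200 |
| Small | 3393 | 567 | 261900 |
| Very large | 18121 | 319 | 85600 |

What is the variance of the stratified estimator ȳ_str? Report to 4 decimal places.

66.5703

Var(ȳ_str) = Σₕ Wₕ²(1 − fₕ)sₕ²/nₕ with Wₕ = Nₕ/N, N = 39928.
Large: Wₕ = 0.42974855; term = 0.42974855²·(1 − 0.23101579)·260000/3964 = 9.3150664.
Medium: Wₕ = 0.03143158; term = 0.03143158²·(1 − 0.10996016)·28200/138 = 0.17968499.
Small: Wₕ = 0.08497796; term = 0.08497796²·(1 − 0.16710875)·261900/567 = 2.778135.
Very large: Wₕ = 0.45384192; term = 0.45384192²·(1 − 0.01760388)·85600/319 = 54.297386.
Sum = 66.570272.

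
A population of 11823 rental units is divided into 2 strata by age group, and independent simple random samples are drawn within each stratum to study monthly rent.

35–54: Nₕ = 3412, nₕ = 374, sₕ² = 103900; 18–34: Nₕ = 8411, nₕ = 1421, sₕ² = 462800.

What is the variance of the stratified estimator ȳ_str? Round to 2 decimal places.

Var(ȳ_str) = Σₕ Wₕ²(1 − fₕ)sₕ²/nₕ with Wₕ = Nₕ/N, N = 11823.
35–54: Wₕ = 0.28859004; term = 0.28859004²·(1 − 0.10961313)·103900/374 = 20.60086.
18–34: Wₕ = 0.71140996; term = 0.71140996²·(1 − 0.16894543)·462800/1421 = 136.98364.
Sum = 157.5845.

157.58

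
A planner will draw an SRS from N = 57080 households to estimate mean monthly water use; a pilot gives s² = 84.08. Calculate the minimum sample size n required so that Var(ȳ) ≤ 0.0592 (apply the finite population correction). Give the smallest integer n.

1386

Without fpc, n₀ = s²/D = 84.08/0.0592 = 1420.2703.
With fpc, (1 − n/N)·s²/n ≤ D requires n ≥ n₀/(1 + n₀/N) = 1420.2703/(1 + 1420.2703/57080) = 1385.7890.
Rounding up, n = 1386.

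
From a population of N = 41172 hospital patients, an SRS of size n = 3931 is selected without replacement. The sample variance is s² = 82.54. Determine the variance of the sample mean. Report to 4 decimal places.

Under SRS without replacement, Var(ȳ) = (1 − f)·s²/n with f = n/N = 3931/41172 = 0.09547751.
Var(ȳ) = (1 − 0.09547751)·82.54/3931 = 0.90452249·0.020997202 = 0.018992441.

0.0190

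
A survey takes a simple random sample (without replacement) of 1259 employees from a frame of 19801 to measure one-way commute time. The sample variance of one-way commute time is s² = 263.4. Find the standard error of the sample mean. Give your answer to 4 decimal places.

0.4426

Under SRS without replacement, Var(ȳ) = (1 − f)·s²/n with f = n/N = 1259/19801 = 0.06358265.
Var(ȳ) = (1 − 0.06358265)·263.4/1259 = 0.93641735·0.20921366 = 0.1959113.
SE(ȳ) = √(0.1959113) = 0.4426.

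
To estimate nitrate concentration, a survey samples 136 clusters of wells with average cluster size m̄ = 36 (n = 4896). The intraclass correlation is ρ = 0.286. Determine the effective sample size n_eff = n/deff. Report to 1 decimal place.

444.7

deff = 1 + (36 − 1)·0.286 = 1 + 10.01 = 11.01.
n_eff = 4896 / 11.01 = 444.7.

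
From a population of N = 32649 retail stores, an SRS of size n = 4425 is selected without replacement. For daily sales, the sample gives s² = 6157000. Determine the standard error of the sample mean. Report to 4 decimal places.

Under SRS without replacement, Var(ȳ) = (1 − f)·s²/n with f = n/N = 4425/32649 = 0.13553248.
Var(ȳ) = (1 − 0.13553248)·6157000/4425 = 0.86446752·1391.4124 = 1202.8308.
SE(ȳ) = √(1202.8308) = 34.6819.

34.6819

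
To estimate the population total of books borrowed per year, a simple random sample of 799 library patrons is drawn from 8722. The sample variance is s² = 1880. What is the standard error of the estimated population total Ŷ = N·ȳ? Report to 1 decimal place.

12751.4

Var(Ŷ) = N²·Var(ȳ) = N²·(1 − n/N)·s²/n.
f = 799/8722 = 0.09160743; Var(ȳ) = 0.90839257·1880/799 = 2.1373943.
Var(Ŷ) = 8722² · 2.1373943 = 1.625986 × 10^8.
SE(Ŷ) = √(1.625986 × 10^8) = 12751.4.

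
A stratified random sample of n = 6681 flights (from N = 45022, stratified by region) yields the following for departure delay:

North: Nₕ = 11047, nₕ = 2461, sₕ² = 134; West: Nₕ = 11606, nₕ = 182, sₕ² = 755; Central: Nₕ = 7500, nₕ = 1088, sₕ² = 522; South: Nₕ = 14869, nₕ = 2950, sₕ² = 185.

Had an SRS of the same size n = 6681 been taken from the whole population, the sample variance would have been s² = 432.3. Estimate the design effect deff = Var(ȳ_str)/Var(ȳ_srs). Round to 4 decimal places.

Var(ȳ_str) = Σ Wₕ²(1−fₕ)sₕ²/nₕ with Wₕ = Nₕ/45022:
  North: (11047/45022)²·(1−2461/11047)·134/2461 = 0.0025478793
  West: (11606/45022)²·(1−182/11606)·755/182 = 0.27134808
  Central: (7500/45022)²·(1−1088/7500)·522/1088 = 0.01138274
  South: (14869/45022)²·(1−2950/14869)·185/2950 = 0.0054830439
  → Var(ȳ_str) = 0.29076174.
Var(ȳ_srs) = (1 − 6681/45022)·432.3/6681 = 0.05510391.
deff = 0.29076174 / 0.05510391 = 5.2766.

5.2766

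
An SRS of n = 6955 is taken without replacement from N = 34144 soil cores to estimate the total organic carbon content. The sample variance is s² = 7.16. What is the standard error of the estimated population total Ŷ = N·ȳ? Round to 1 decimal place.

977.6

Var(Ŷ) = N²·Var(ȳ) = N²·(1 − n/N)·s²/n.
f = 6955/34144 = 0.20369611; Var(ȳ) = 0.79630389·7.16/6955 = 8.197751 × 10^-4.
Var(Ŷ) = 34144² · (8.197751 × 10^-4) = 955704.25.
SE(Ŷ) = √(955704.25) = 977.6.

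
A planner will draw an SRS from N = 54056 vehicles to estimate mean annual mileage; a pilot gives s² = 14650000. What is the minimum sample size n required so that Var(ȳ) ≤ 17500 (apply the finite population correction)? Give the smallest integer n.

825

Without fpc, n₀ = s²/D = 14650000/17500 = 837.1429.
With fpc, (1 − n/N)·s²/n ≤ D requires n ≥ n₀/(1 + n₀/N) = 837.1429/(1 + 837.1429/54056) = 824.3761.
Rounding up, n = 825.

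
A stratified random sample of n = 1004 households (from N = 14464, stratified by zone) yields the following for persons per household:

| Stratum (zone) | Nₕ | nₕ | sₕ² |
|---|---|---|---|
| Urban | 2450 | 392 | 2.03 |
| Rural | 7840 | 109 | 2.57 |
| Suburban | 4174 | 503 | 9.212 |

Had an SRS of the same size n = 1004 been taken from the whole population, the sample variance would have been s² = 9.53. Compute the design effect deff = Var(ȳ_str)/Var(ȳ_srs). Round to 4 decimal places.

Var(ȳ_str) = Σ Wₕ²(1−fₕ)sₕ²/nₕ with Wₕ = Nₕ/14464:
  Urban: (2450/14464)²·(1−392/2450)·2.03/392 = 1.2480863 × 10^-4
  Rural: (7840/14464)²·(1−109/7840)·2.57/109 = 0.0068309567
  Suburban: (4174/14464)²·(1−503/4174)·9.212/503 = 0.0013413618
  → Var(ȳ_str) = 0.0082971271.
Var(ȳ_srs) = (1 − 1004/14464)·9.53/1004 = 0.0088331547.
deff = 0.0082971271 / 0.0088331547 = 0.9393.

0.9393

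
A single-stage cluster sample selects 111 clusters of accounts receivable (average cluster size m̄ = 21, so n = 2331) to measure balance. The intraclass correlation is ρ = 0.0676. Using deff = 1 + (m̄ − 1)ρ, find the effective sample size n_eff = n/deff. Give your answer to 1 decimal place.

deff = 1 + (21 − 1)·0.0676 = 1 + 1.352 = 2.352.
n_eff = 2331 / 2.352 = 991.1.

991.1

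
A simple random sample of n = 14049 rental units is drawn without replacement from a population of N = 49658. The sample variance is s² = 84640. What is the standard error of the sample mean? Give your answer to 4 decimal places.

2.0785

Under SRS without replacement, Var(ȳ) = (1 − f)·s²/n with f = n/N = 14049/49658 = 0.28291514.
Var(ȳ) = (1 − 0.28291514)·84640/14049 = 0.71708486·6.0246281 = 4.3201696.
SE(ȳ) = √(4.3201696) = 2.0785.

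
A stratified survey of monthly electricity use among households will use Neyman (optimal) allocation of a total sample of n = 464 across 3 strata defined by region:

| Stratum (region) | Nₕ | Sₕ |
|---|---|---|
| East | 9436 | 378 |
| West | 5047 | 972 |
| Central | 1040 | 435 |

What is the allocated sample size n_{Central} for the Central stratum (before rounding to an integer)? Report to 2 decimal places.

Neyman allocation: nₕ = n·NₕSₕ / Σⱼ NⱼSⱼ.
Σ NⱼSⱼ = 9436·378 + 5047·972 + 1040·435 = 8.924892 × 10^6.
n_{Central} = 464·1040·435 / (8.924892 × 10^6) = 23.52.

23.52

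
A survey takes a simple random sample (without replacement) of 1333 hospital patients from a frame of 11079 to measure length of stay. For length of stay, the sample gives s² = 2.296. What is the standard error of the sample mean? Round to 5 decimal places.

Under SRS without replacement, Var(ȳ) = (1 − f)·s²/n with f = n/N = 1333/11079 = 0.12031772.
Var(ȳ) = (1 − 0.12031772)·2.296/1333 = 0.87968228·0.0017224306 = 0.0015151917.
SE(ȳ) = √(0.0015151917) = 0.03893.

0.03893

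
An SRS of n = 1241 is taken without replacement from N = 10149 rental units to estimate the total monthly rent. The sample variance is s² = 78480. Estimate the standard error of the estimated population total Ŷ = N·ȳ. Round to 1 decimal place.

75612.8

Var(Ŷ) = N²·Var(ȳ) = N²·(1 − n/N)·s²/n.
f = 1241/10149 = 0.12227806; Var(ȳ) = 0.87772194·78480/1241 = 55.506542.
Var(Ŷ) = 10149² · 55.506542 = 5.717296 × 10^9.
SE(Ŷ) = √(5.717296 × 10^9) = 75612.8.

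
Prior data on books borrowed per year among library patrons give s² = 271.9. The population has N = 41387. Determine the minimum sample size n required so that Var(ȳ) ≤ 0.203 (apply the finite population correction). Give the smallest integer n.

Without fpc, n₀ = s²/D = 271.9/0.203 = 1339.4089.
With fpc, (1 − n/N)·s²/n ≤ D requires n ≥ n₀/(1 + n₀/N) = 1339.4089/(1 + 1339.4089/41387) = 1297.4204.
Rounding up, n = 1298.

1298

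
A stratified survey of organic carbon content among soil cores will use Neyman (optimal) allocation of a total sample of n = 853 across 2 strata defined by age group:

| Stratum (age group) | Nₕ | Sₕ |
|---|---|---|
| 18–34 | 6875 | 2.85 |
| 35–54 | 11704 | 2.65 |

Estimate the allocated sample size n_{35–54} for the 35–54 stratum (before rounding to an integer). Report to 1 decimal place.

Neyman allocation: nₕ = n·NₕSₕ / Σⱼ NⱼSⱼ.
Σ NⱼSⱼ = 6875·2.85 + 11704·2.65 = 50609.35.
n_{35–54} = 853·11704·2.65 / 50609.35 = 522.8.

522.8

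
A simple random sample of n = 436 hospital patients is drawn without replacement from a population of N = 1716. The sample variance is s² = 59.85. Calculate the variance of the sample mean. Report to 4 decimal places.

0.1024

Under SRS without replacement, Var(ȳ) = (1 − f)·s²/n with f = n/N = 436/1716 = 0.25407925.
Var(ȳ) = (1 − 0.25407925)·59.85/436 = 0.74592075·0.13727064 = 0.10239302.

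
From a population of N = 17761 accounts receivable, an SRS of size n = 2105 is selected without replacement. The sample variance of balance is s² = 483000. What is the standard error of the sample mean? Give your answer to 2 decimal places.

Under SRS without replacement, Var(ȳ) = (1 − f)·s²/n with f = n/N = 2105/17761 = 0.11851810.
Var(ȳ) = (1 − 0.11851810)·483000/2105 = 0.88148190·229.45368 = 202.25927.
SE(ȳ) = √(202.25927) = 14.22.

14.22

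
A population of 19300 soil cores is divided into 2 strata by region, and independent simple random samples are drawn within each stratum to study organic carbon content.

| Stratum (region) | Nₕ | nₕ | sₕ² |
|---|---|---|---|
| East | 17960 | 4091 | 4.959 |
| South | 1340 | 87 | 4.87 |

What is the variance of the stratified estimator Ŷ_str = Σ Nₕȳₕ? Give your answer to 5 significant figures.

395920

Var(Ŷ_str) = Σₕ Nₕ²(1 − fₕ)sₕ²/nₕ.
East: 17960²·(1 − 4091/17960)·4.959/4091 = 301936.84.
South: 1340²·(1 − 87/1340)·4.87/87 = 93986.522.
Sum = 395923.36.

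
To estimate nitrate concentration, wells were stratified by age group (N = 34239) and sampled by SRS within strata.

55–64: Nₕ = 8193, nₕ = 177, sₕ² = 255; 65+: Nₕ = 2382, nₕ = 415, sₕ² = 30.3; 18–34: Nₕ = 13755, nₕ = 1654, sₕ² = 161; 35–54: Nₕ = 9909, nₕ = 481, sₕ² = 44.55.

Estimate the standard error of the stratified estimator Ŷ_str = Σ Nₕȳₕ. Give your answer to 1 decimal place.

Var(Ŷ_str) = Σₕ Nₕ²(1 − fₕ)sₕ²/nₕ.
55–64: 8193²·(1 − 177/8193)·255/177 = 9.4616652 × 10^7.
65+: 2382²·(1 − 415/2382)·30.3/415 = 342090.21.
18–34: 13755²·(1 − 1654/13755)·161/1654 = 1.6202134 × 10^7.
35–54: 9909²·(1 − 481/9909)·44.55/481 = 8.6527077 × 10^6.
Sum = 1.1981358 × 10^8.
SE = √(1.1981358 × 10^8) = 10945.9.

10945.9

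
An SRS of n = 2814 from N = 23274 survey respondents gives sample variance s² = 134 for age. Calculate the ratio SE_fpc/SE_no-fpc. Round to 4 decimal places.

f = n/N = 2814/23274 = 0.12090745.
SE_no-fpc = √(s²/n) = 0.21821789; SE_fpc = √((1−f)s²/n) = 0.20460095.
Ratio = √(1−f) = 0.93759935.

0.9376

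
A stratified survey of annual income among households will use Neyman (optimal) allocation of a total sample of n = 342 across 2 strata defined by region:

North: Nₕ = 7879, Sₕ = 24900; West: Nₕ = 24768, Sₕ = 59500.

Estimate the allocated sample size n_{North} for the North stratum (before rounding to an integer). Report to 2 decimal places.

Neyman allocation: nₕ = n·NₕSₕ / Σⱼ NⱼSⱼ.
Σ NⱼSⱼ = 7879·24900 + 24768·59500 = 1.6698831 × 10^9.
n_{North} = 342·7879·24900 / (1.6698831 × 10^9) = 40.18.

40.18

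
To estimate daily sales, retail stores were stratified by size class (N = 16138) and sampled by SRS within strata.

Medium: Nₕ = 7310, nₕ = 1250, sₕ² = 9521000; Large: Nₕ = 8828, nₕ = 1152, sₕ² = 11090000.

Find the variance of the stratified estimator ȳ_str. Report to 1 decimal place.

Var(ȳ_str) = Σₕ Wₕ²(1 − fₕ)sₕ²/nₕ with Wₕ = Nₕ/N, N = 16138.
Medium: Wₕ = 0.45296815; term = 0.45296815²·(1 − 0.17099863)·9521000/1250 = 1295.5767.
Large: Wₕ = 0.54703185; term = 0.54703185²·(1 − 0.13049388)·11090000/1152 = 2504.8224.
Sum = 3800.3991.

3800.4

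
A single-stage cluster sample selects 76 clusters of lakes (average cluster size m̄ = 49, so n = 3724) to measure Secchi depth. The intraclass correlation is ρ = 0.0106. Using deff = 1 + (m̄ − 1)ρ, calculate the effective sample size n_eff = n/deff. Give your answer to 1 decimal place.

deff = 1 + (49 − 1)·0.0106 = 1 + 0.5088 = 1.5088.
n_eff = 3724 / 1.5088 = 2468.2.

2468.2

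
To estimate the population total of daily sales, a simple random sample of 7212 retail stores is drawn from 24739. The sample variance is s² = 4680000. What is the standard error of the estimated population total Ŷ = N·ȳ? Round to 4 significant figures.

530400

Var(Ŷ) = N²·Var(ȳ) = N²·(1 − n/N)·s²/n.
f = 7212/24739 = 0.29152351; Var(ȳ) = 0.70847649·4680000/7212 = 459.74348.
Var(Ŷ) = 24739² · 459.74348 = 2.8137134 × 10^11.
SE(Ŷ) = √(2.8137134 × 10^11) = 530400.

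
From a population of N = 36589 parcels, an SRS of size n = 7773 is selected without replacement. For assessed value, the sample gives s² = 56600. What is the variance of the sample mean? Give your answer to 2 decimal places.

Under SRS without replacement, Var(ȳ) = (1 − f)·s²/n with f = n/N = 7773/36589 = 0.21244090.
Var(ȳ) = (1 − 0.21244090)·56600/7773 = 0.78755910·7.2816158 = 5.7347028.

5.73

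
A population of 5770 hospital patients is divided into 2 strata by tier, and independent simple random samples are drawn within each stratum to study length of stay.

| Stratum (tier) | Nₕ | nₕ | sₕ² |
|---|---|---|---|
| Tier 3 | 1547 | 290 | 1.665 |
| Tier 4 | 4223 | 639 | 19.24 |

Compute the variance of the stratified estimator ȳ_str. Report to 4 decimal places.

Var(ȳ_str) = Σₕ Wₕ²(1 − fₕ)sₕ²/nₕ with Wₕ = Nₕ/N, N = 5770.
Tier 3: Wₕ = 0.26811092; term = 0.26811092²·(1 − 0.18745960)·1.665/290 = 3.3534374 × 10^-4.
Tier 4: Wₕ = 0.73188908; term = 0.73188908²·(1 − 0.15131423)·19.24/639 = 0.013688053.
Sum = 0.014023397.

0.0140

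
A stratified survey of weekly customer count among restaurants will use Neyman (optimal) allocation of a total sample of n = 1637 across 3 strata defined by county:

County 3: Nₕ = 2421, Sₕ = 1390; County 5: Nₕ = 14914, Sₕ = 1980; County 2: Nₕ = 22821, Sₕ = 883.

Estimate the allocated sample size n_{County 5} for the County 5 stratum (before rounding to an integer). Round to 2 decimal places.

Neyman allocation: nₕ = n·NₕSₕ / Σⱼ NⱼSⱼ.
Σ NⱼSⱼ = 2421·1390 + 14914·1980 + 22821·883 = 5.3045853 × 10^7.
n_{County 5} = 1637·14914·1980 / (5.3045853 × 10^7) = 911.29.

911.29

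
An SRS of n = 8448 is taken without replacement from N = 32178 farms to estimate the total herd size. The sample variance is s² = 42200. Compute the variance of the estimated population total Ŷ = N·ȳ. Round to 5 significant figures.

Var(Ŷ) = N²·Var(ȳ) = N²·(1 − n/N)·s²/n.
f = 8448/32178 = 0.26253962; Var(ȳ) = 0.73746038·42200/8448 = 3.6838101.
Var(Ŷ) = 32178² · 3.6838101 = 3.8143042 × 10^9.

3.8143 × 10^9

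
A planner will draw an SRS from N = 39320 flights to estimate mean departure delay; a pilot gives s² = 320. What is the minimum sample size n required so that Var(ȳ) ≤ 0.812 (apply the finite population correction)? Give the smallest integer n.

Without fpc, n₀ = s²/D = 320/0.812 = 394.0887.
With fpc, (1 − n/N)·s²/n ≤ D requires n ≥ n₀/(1 + n₀/N) = 394.0887/(1 + 394.0887/39320) = 390.1781.
Rounding up, n = 391.

391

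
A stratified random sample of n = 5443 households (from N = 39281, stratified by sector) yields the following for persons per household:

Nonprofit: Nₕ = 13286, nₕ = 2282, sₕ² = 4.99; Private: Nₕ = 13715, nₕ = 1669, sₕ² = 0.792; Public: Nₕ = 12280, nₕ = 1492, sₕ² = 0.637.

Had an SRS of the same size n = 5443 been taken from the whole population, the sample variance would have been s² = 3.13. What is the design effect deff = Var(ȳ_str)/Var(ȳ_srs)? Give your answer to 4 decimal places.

0.5948

Var(ȳ_str) = Σ Wₕ²(1−fₕ)sₕ²/nₕ with Wₕ = Nₕ/39281:
  Nonprofit: (13286/39281)²·(1−2282/13286)·4.99/2282 = 2.0718803 × 10^-4
  Private: (13715/39281)²·(1−1669/13715)·0.792/1669 = 5.080921 × 10^-5
  Public: (12280/39281)²·(1−1492/12280)·0.637/1492 = 3.6655981 × 10^-5
  → Var(ȳ_str) = 2.9465322 × 10^-4.
Var(ȳ_srs) = (1 − 5443/39281)·3.13/5443 = 4.9536823 × 10^-4.
deff = (2.9465322 × 10^-4) / (4.9536823 × 10^-4) = 0.5948.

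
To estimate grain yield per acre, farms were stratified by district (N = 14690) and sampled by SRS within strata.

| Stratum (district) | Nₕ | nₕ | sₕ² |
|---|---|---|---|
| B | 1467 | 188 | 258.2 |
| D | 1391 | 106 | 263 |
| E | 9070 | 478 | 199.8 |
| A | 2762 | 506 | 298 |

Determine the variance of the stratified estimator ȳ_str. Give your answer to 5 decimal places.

Var(ȳ_str) = Σₕ Wₕ²(1 − fₕ)sₕ²/nₕ with Wₕ = Nₕ/N, N = 14690.
B: Wₕ = 0.09986385; term = 0.09986385²·(1 − 0.12815269)·258.2/188 = 0.011941406.
D: Wₕ = 0.09469027; term = 0.09469027²·(1 − 0.07620417)·263/106 = 0.02055117.
E: Wₕ = 0.61742682; term = 0.61742682²·(1 − 0.05270121)·199.8/478 = 0.15094737.
A: Wₕ = 0.18801906; term = 0.18801906²·(1 − 0.18320058)·298/506 = 0.017005325.
Sum = 0.20044527.

0.20045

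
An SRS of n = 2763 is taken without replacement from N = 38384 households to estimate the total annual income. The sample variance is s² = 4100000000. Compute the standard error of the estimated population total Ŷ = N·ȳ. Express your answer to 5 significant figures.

4.5043 × 10^7

Var(Ŷ) = N²·Var(ȳ) = N²·(1 − n/N)·s²/n.
f = 2763/38384 = 0.07198312; Var(ȳ) = 0.92801688·4100000000/2763 = 1.377079 × 10^6.
Var(Ŷ) = 38384² · (1.377079 × 10^6) = 2.0288938 × 10^15.
SE(Ŷ) = √(2.0288938 × 10^15) = 4.5043 × 10^7.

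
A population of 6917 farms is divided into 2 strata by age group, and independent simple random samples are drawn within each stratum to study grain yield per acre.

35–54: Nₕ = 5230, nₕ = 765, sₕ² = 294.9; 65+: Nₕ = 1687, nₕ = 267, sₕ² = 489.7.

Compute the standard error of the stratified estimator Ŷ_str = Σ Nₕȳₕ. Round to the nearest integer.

Var(Ŷ_str) = Σₕ Nₕ²(1 − fₕ)sₕ²/nₕ.
35–54: 5230²·(1 − 765/5230)·294.9/765 = 9.0019478 × 10^6.
65+: 1687²·(1 − 267/1687)·489.7/267 = 4.3936177 × 10^6.
Sum = 1.3395566 × 10^7.
SE = √(1.3395566 × 10^7) = 3660.

3660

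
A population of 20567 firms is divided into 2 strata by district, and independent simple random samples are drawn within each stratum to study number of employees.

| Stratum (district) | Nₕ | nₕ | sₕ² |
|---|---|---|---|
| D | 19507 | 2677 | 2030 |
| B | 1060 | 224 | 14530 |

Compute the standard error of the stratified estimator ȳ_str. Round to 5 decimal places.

Var(ȳ_str) = Σₕ Wₕ²(1 − fₕ)sₕ²/nₕ with Wₕ = Nₕ/N, N = 20567.
D: Wₕ = 0.94846113; term = 0.94846113²·(1 − 0.13723279)·2030/2677 = 0.58854594.
B: Wₕ = 0.05153887; term = 0.05153887²·(1 − 0.21132075)·14530/224 = 0.13589011.
Sum = 0.72443605.
SE = √(0.72443605) = 0.85114.

0.85114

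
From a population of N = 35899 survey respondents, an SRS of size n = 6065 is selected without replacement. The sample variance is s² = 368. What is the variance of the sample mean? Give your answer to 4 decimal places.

0.0504

Under SRS without replacement, Var(ȳ) = (1 − f)·s²/n with f = n/N = 6065/35899 = 0.16894621.
Var(ȳ) = (1 − 0.16894621)·368/6065 = 0.83105379·0.06067601 = 0.050425028.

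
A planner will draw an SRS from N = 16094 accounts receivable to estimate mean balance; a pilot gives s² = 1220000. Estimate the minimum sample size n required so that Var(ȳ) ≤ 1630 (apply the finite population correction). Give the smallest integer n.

Without fpc, n₀ = s²/D = 1220000/1630 = 748.4663.
With fpc, (1 − n/N)·s²/n ≤ D requires n ≥ n₀/(1 + n₀/N) = 748.4663/(1 + 748.4663/16094) = 715.2050.
Rounding up, n = 716.

716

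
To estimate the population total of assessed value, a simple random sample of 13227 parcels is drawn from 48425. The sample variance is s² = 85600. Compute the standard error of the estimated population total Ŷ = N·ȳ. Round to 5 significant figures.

105030

Var(Ŷ) = N²·Var(ȳ) = N²·(1 − n/N)·s²/n.
f = 13227/48425 = 0.27314404; Var(ȳ) = 0.72685596·85600/13227 = 4.7039291.
Var(Ŷ) = 48425² · 4.7039291 = 1.1030623 × 10^10.
SE(Ŷ) = √(1.1030623 × 10^10) = 105030.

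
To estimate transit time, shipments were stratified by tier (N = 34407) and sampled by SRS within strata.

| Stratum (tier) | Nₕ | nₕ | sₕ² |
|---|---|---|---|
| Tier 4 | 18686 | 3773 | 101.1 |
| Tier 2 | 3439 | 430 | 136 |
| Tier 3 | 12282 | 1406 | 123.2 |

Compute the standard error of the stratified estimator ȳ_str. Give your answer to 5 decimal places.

0.13769

Var(ȳ_str) = Σₕ Wₕ²(1 − fₕ)sₕ²/nₕ with Wₕ = Nₕ/N, N = 34407.
Tier 4: Wₕ = 0.54308716; term = 0.54308716²·(1 − 0.20191587)·101.1/3773 = 0.006307425.
Tier 2: Wₕ = 0.09995059; term = 0.09995059²·(1 − 0.12503635)·136/430 = 0.002764593.
Tier 3: Wₕ = 0.35696225; term = 0.35696225²·(1 − 0.11447647)·123.2/1406 = 0.0098871259.
Sum = 0.018959144.
SE = √(0.018959144) = 0.13769.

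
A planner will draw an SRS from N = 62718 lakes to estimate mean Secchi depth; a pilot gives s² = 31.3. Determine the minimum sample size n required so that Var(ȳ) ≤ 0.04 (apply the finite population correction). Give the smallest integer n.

Without fpc, n₀ = s²/D = 31.3/0.04 = 782.5000.
With fpc, (1 − n/N)·s²/n ≤ D requires n ≥ n₀/(1 + n₀/N) = 782.5000/(1 + 782.5000/62718) = 772.8575.
Rounding up, n = 773.

773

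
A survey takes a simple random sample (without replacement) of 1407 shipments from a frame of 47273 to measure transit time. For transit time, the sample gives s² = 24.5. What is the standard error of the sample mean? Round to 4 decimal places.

Under SRS without replacement, Var(ȳ) = (1 − f)·s²/n with f = n/N = 1407/47273 = 0.02976329.
Var(ȳ) = (1 − 0.02976329)·24.5/1407 = 0.97023671·0.017412935 = 0.016894669.
SE(ȳ) = √(0.016894669) = 0.1300.

0.1300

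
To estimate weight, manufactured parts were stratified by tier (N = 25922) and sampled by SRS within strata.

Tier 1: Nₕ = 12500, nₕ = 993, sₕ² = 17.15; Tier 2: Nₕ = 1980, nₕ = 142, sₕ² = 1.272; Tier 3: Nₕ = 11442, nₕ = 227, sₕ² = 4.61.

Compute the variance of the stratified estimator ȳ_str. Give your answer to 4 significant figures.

Var(ȳ_str) = Σₕ Wₕ²(1 − fₕ)sₕ²/nₕ with Wₕ = Nₕ/N, N = 25922.
Tier 1: Wₕ = 0.48221588; term = 0.48221588²·(1 − 0.07944000)·17.15/993 = 0.0036970046.
Tier 2: Wₕ = 0.07638300; term = 0.07638300²·(1 − 0.07171717)·1.272/142 = 4.85146 × 10^-5.
Tier 3: Wₕ = 0.44140113; term = 0.44140113²·(1 − 0.01983919)·4.61/227 = 0.003878281.
Sum = 0.0076238002.

0.007624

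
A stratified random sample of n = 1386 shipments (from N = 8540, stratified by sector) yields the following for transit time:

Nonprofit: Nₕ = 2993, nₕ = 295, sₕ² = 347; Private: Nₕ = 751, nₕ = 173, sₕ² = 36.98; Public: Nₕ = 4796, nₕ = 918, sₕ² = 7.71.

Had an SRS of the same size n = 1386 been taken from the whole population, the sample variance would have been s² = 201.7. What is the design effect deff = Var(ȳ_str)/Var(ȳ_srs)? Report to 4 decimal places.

Var(ȳ_str) = Σ Wₕ²(1−fₕ)sₕ²/nₕ with Wₕ = Nₕ/8540:
  Nonprofit: (2993/8540)²·(1−295/2993)·347/295 = 0.1302388
  Private: (751/8540)²·(1−173/751)·36.98/173 = 0.0012722511
  Public: (4796/8540)²·(1−918/4796)·7.71/918 = 0.0021418198
  → Var(ȳ_str) = 0.13365287.
Var(ȳ_srs) = (1 − 1386/8540)·201.7/1386 = 0.12190843.
deff = 0.13365287 / 0.12190843 = 1.0963.

1.0963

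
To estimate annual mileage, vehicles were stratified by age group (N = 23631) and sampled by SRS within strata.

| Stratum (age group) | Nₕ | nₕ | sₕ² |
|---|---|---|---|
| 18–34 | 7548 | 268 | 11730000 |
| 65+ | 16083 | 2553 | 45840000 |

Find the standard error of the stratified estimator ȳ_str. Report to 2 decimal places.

Var(ȳ_str) = Σₕ Wₕ²(1 − fₕ)sₕ²/nₕ with Wₕ = Nₕ/N, N = 23631.
18–34: Wₕ = 0.31941094; term = 0.31941094²·(1 − 0.03550609)·11730000/268 = 4306.8752.
65+: Wₕ = 0.68058906; term = 0.68058906²·(1 − 0.15873904)·45840000/2553 = 6996.7193.
Sum = 11303.595.
SE = √(11303.595) = 106.32.

106.32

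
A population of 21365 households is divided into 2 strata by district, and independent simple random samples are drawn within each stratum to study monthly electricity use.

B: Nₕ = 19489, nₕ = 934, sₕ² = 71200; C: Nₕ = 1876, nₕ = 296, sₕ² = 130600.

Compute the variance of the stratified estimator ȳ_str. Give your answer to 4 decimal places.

63.2569

Var(ȳ_str) = Σₕ Wₕ²(1 − fₕ)sₕ²/nₕ with Wₕ = Nₕ/N, N = 21365.
B: Wₕ = 0.91219284; term = 0.91219284²·(1 − 0.04792447)·71200/934 = 60.391781.
C: Wₕ = 0.08780716; term = 0.08780716²·(1 − 0.15778252)·130600/296 = 2.8650723.
Sum = 63.256853.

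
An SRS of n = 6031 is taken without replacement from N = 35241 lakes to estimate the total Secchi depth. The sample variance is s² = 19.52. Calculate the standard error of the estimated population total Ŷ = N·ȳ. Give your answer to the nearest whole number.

Var(Ŷ) = N²·Var(ȳ) = N²·(1 − n/N)·s²/n.
f = 6031/35241 = 0.17113589; Var(ȳ) = 0.82886411·19.52/6031 = 0.0026827106.
Var(Ŷ) = 35241² · 0.0026827106 = 3.3317336 × 10^6.
SE(Ŷ) = √(3.3317336 × 10^6) = 1825.

1825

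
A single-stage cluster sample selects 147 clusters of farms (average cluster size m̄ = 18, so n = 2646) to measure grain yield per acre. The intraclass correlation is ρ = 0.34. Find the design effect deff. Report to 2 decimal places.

deff = 1 + (18 − 1)·0.34 = 1 + 5.78 = 6.78.

6.78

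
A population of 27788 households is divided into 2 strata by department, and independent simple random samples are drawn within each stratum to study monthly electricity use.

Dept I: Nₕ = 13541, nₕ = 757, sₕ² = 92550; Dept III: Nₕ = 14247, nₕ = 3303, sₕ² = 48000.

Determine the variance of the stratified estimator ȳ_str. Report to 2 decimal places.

30.34

Var(ȳ_str) = Σₕ Wₕ²(1 − fₕ)sₕ²/nₕ with Wₕ = Nₕ/N, N = 27788.
Dept I: Wₕ = 0.48729667; term = 0.48729667²·(1 − 0.05590429)·92550/757 = 27.408386.
Dept III: Wₕ = 0.51270333; term = 0.51270333²·(1 − 0.23183828)·48000/3303 = 2.9343884.
Sum = 30.342774.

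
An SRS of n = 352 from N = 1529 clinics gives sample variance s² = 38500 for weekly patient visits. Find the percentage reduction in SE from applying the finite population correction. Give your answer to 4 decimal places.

f = n/N = 352/1529 = 0.23021583.
SE_no-fpc = √(s²/n) = 10.45825; SE_fpc = √((1−f)s²/n) = 9.1757912.
Ratio = √(1−f) = 0.87737345. Reduction = 100·(1 − 0.87737345) = 12.2627%.

12.2627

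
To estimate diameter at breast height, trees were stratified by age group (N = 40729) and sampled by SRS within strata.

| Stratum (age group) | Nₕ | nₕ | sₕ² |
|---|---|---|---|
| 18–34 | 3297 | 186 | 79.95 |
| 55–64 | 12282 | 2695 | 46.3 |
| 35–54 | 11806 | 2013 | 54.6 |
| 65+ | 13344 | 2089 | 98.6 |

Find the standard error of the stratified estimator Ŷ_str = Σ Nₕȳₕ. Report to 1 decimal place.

4081.2

Var(Ŷ_str) = Σₕ Nₕ²(1 − fₕ)sₕ²/nₕ.
18–34: 3297²·(1 − 186/3297)·79.95/186 = 4.4088415 × 10^6.
55–64: 12282²·(1 − 2695/12282)·46.3/2695 = 2.0228983 × 10^6.
35–54: 11806²·(1 − 2013/11806)·54.6/2013 = 3.1359375 × 10^6.
65+: 13344²·(1 − 2089/13344)·98.6/2089 = 7.0887557 × 10^6.
Sum = 1.6656433 × 10^7.
SE = √(1.6656433 × 10^7) = 4081.2.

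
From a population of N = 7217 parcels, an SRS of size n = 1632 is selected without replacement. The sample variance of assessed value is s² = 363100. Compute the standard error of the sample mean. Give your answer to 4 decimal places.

13.1216

Under SRS without replacement, Var(ȳ) = (1 − f)·s²/n with f = n/N = 1632/7217 = 0.22613274.
Var(ȳ) = (1 − 0.22613274)·363100/1632 = 0.77386726·222.48775 = 172.17598.
SE(ȳ) = √(172.17598) = 13.1216.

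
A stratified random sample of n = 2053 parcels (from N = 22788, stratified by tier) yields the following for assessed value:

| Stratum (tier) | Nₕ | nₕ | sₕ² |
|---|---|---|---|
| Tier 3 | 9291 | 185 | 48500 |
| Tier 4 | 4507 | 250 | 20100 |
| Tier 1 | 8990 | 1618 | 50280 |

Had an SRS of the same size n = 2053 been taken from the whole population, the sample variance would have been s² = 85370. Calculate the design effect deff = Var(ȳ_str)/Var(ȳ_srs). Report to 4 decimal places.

1.3122

Var(ȳ_str) = Σ Wₕ²(1−fₕ)sₕ²/nₕ with Wₕ = Nₕ/22788:
  Tier 3: (9291/22788)²·(1−185/9291)·48500/185 = 42.711782
  Tier 4: (4507/22788)²·(1−250/4507)·20100/250 = 2.9705361
  Tier 1: (8990/22788)²·(1−1618/8990)·50280/1618 = 3.9659693
  → Var(ȳ_str) = 49.648287.
Var(ȳ_srs) = (1 − 2053/22788)·85370/2053 = 37.836779.
deff = 49.648287 / 37.836779 = 1.3122.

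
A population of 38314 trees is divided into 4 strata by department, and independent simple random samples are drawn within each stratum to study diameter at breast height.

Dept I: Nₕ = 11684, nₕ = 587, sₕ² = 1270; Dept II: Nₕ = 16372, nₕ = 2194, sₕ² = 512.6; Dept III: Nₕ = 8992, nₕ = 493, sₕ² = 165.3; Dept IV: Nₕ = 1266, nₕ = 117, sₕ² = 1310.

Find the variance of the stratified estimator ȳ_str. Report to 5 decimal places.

Var(ȳ_str) = Σₕ Wₕ²(1 − fₕ)sₕ²/nₕ with Wₕ = Nₕ/N, N = 38314.
Dept I: Wₕ = 0.30495380; term = 0.30495380²·(1 − 0.05023964)·1270/587 = 0.19109431.
Dept II: Wₕ = 0.42731117; term = 0.42731117²·(1 − 0.13400928)·512.6/2194 = 0.036943981.
Dept III: Wₕ = 0.23469228; term = 0.23469228²·(1 − 0.05482651)·165.3/493 = 0.017455612.
Dept IV: Wₕ = 0.03304275; term = 0.03304275²·(1 − 0.09241706)·1310/117 = 0.01109492.
Sum = 0.25658882.

0.25659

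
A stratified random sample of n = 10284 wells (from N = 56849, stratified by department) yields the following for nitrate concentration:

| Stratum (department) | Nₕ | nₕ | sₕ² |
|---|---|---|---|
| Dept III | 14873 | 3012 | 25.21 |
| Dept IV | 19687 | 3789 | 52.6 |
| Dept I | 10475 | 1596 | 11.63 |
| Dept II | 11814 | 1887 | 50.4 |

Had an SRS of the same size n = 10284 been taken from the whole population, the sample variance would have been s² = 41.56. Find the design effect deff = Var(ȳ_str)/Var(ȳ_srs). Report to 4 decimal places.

0.9003

Var(ȳ_str) = Σ Wₕ²(1−fₕ)sₕ²/nₕ with Wₕ = Nₕ/56849:
  Dept III: (14873/56849)²·(1−3012/14873)·25.21/3012 = 4.5686943 × 10^-4
  Dept IV: (19687/56849)²·(1−3789/19687)·52.6/3789 = 0.0013444279
  Dept I: (10475/56849)²·(1−1596/10475)·11.63/1596 = 2.0971006 × 10^-4
  Dept II: (11814/56849)²·(1−1887/11814)·50.4/1887 = 9.6923249 × 10^-4
  → Var(ȳ_str) = 0.0029802399.
Var(ȳ_srs) = (1 − 10284/56849)·41.56/10284 = 0.0033101696.
deff = 0.0029802399 / 0.0033101696 = 0.9003.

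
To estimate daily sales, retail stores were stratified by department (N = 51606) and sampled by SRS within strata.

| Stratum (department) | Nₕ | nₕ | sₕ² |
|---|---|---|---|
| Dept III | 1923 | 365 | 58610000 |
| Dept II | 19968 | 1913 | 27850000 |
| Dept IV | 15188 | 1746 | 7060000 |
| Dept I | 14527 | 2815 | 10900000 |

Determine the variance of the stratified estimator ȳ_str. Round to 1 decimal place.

2708.8

Var(ȳ_str) = Σₕ Wₕ²(1 − fₕ)sₕ²/nₕ with Wₕ = Nₕ/N, N = 51606.
Dept III: Wₕ = 0.03726311; term = 0.03726311²·(1 − 0.18980759)·58610000/365 = 180.64469.
Dept II: Wₕ = 0.38693175; term = 0.38693175²·(1 − 0.09580329)·27850000/1913 = 1970.797.
Dept IV: Wₕ = 0.29430686; term = 0.29430686²·(1 − 0.11495918)·7060000/1746 = 309.97348.
Dept I: Wₕ = 0.28149828; term = 0.28149828²·(1 − 0.19377710)·10900000/2815 = 247.37437.
Sum = 2708.7895.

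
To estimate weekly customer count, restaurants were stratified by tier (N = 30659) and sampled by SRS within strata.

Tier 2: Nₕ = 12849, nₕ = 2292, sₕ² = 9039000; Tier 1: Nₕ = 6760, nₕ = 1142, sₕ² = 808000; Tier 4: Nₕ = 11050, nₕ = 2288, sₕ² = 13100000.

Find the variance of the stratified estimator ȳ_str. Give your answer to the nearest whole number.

Var(ȳ_str) = Σₕ Wₕ²(1 − fₕ)sₕ²/nₕ with Wₕ = Nₕ/N, N = 30659.
Tier 2: Wₕ = 0.41909390; term = 0.41909390²·(1 − 0.17837964)·9039000/2292 = 569.1145.
Tier 1: Wₕ = 0.22048991; term = 0.22048991²·(1 − 0.16893491)·808000/1142 = 28.586285.
Tier 4: Wₕ = 0.36041619; term = 0.36041619²·(1 − 0.20705882)·13100000/2288 = 589.74577.
Sum = 1187.4466.

1187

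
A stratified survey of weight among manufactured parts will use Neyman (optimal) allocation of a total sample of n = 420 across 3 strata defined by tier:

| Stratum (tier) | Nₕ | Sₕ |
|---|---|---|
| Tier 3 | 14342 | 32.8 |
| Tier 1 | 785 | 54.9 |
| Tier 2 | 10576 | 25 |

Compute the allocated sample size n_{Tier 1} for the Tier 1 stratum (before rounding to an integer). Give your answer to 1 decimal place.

Neyman allocation: nₕ = n·NₕSₕ / Σⱼ NⱼSⱼ.
Σ NⱼSⱼ = 14342·32.8 + 785·54.9 + 10576·25 = 777914.1.
n_{Tier 1} = 420·785·54.9 / 777914.1 = 23.3.

23.3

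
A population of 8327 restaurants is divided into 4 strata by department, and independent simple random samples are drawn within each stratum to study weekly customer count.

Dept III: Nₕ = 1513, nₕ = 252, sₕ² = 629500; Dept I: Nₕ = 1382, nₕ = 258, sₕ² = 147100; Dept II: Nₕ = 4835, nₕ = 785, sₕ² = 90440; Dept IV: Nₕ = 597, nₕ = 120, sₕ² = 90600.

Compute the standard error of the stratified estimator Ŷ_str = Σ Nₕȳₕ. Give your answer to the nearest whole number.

90126

Var(Ŷ_str) = Σₕ Nₕ²(1 − fₕ)sₕ²/nₕ.
Dept III: 1513²·(1 − 252/1513)·629500/252 = 4.765947 × 10^9.
Dept I: 1382²·(1 − 258/1382)·147100/258 = 8.8566059 × 10^8.
Dept II: 4835²·(1 − 785/4835)·90440/785 = 2.2560172 × 10^9.
Dept IV: 597²·(1 − 120/597)·90600/120 = 2.150006 × 10^8.
Sum = 8.1226254 × 10^9.
SE = √(8.1226254 × 10^9) = 90126.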